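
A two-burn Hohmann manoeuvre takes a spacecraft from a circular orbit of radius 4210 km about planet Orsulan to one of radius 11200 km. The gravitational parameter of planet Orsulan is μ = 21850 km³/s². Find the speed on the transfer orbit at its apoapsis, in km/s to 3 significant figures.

v = 1.03 km/s

Transfer-ellipse semi-major axis a_t = (r₁ + r₂)/2 = (4210 + 11200)/2 = 7705 km.
At apoapsis, r = 11200 km.
From the vis-viva equation, v = √[μ(2/r − 1/a_t)] = 1.032 km/s.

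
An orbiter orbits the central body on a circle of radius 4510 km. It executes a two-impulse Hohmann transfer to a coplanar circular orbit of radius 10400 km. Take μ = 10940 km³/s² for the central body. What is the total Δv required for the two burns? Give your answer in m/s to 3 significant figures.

Δv = 510 m/s

Transfer-ellipse semi-major axis a_t = (r₁ + r₂)/2 = (4510 + 10400)/2 = 7455 km.
At r₁ the circular-orbit speed is v₁ = √(μ/r₁) = 1.5575 km/s.
Transfer-orbit speed at r₁ (v² = μ(2/r − 1/a)): v_p = √[μ(2/r₁ − 1/a_t)] = 1.8396 km/s.
First burn Δv₁ = |v_p − v₁| = 0.2821 km/s.
At r₂, v₂ = √(μ/r₂) = 1.0256 km/s.
Transfer-orbit speed at r₂: v_a = √[μ(2/r₂ − 1/a_t)] = 0.79773 km/s.
Second burn Δv₂ = |v₂ − v_a| = 0.2279 km/s.
Total Δv = Δv₁ + Δv₂ = 0.5100 km/s.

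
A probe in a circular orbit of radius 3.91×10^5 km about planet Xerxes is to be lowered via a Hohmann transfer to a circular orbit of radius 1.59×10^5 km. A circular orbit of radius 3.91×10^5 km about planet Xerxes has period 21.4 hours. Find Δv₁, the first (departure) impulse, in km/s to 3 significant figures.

Δv₁ = 7.64 km/s

From Kepler's third law T² = 4π²r³/μ at r = 3.91×10^5 km, T = 21.4 hours = 21.4 × 3600 s = 77040 s: μ = 4π²r³/T² = 3.97610×10^8 km³/s².
Semi-major axis of the transfer orbit: a_t = (3.910×10^5 + 1.590×10^5)/2 = 2.750×10^5 km.
Circular speed at r = 3.910×10^5 km: v_c = √(μ/r) = 31.889 km/s.
Transfer-orbit speed at the same r (vis-viva, a = a_t): v_t = √[μ(2/r − 1/a_t)] = 24.248 km/s.
Δv₁ = |v_t − v_c| = |24.248 − 31.889| = 7.641 km/s.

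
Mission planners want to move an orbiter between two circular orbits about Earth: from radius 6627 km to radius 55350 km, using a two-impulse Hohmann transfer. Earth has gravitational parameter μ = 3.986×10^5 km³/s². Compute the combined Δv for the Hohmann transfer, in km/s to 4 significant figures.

Semi-major axis of the transfer orbit: a_t = (6627 + 55350)/2 = 30988.5 km.
At r₁ the circular-orbit speed is v₁ = √(μ/r₁) = 7.75551 km/s.
On the transfer ellipse at r₁, vis-viva equation gives v_p = √[μ(2/r₁ − 1/a_t)] = 10.3650 km/s.
First burn Δv₁ = |v_p − v₁| = 2.609 km/s.
Circular speed at r₂: v₂ = √(μ/r₂) = 2.684 km/s.
Transfer-orbit speed at r₂: v_a = √[μ(2/r₂ − 1/a_t)] = 1.241 km/s.
Second burn Δv₂ = |v₂ − v_a| = 1.443 km/s.
Total Δv = Δv₁ + Δv₂ = 4.052 km/s.

Δv = 4.052 km/s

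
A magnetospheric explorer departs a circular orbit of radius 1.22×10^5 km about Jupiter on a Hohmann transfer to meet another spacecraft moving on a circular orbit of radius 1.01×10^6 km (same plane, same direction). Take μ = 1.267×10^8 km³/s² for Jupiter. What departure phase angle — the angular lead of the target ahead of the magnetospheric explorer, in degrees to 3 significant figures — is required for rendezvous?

φ = 104°

The Hohmann ellipse has a_t = (r₁ + r₂)/2 = 5.660×10^5 km.
The half-period of the transfer ellipse is t = π√(a_t³/μ) = 1.1885×10^5 s.
Target angular speed ω₂ = √(μ/r₂³) = 1.1089×10^-5 rad/s.
Angle swept by the target during transfer: ω₂·t = 1.3179 rad = 75.51°.
Arrival is 180° from departure on the ellipse, so φ = 180° − 75.51° = 104°.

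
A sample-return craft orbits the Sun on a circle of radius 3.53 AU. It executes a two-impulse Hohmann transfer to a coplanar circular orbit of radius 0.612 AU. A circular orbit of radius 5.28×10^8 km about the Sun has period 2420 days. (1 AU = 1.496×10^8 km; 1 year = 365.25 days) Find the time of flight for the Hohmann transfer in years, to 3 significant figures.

t = 1.49 years

From Kepler's third law T² = 4π²r³/μ at r = 5.28×10^8 km, T = 2420 days = 2420 × 86400 s = 2.09088×10^8 s: μ = 4π²r³/T² = 1.32924×10^11 km³/s².
In km: r₁ = 3.53 × 1.496×10^8 = 5.28088×10^8 km; r₂ = 0.612 × 1.496×10^8 = 9.15552×10^7 km.
Transfer-ellipse semi-major axis a_t = (r₁ + r₂)/2 = (5.28088×10^8 + 9.15552×10^7)/2 = 3.098216×10^8 km.
Transfer time t = π√(a_t³/μ) = π√((3.098216×10^8)³ / 1.32924×10^11) = 4.699×10^7 s.
Converting: 4.699×10^7 s ÷ 3.15576×10^7 s/year (365.25 × 86400) = 1.49 years.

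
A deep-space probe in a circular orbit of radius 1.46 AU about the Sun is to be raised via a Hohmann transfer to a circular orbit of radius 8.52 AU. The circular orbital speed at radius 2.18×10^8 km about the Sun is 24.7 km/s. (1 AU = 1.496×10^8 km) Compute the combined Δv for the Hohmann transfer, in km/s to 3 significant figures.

Δv = 12.3 km/s

From the circular-orbit relation v² = μ/r at r = 2.18×10^8 km: μ = v²r = (24.7)² × 2.18×10^8 = 1.33000×10^11 km³/s².
In km: r₁ = 1.46 × 1.496×10^8 = 2.18416×10^8 km; r₂ = 8.52 × 1.496×10^8 = 1.274592×10^9 km.
The Hohmann ellipse has a_t = (r₁ + r₂)/2 = 7.46504×10^8 km.
Circular speed at r₁: v₁ = √(μ/r₁) = √(1.33000×10^11/2.18416×10^8) = 24.676 km/s.
Transfer-orbit speed at r₁ (vis-viva equation): v_p = √[μ(2/r₁ − 1/a_t)] = 32.244 km/s.
First burn Δv₁ = |v_p − v₁| = 7.568 km/s.
Circular speed at r₂: v₂ = √(μ/r₂) = 10.215 km/s.
Transfer-orbit speed at r₂: v_a = √[μ(2/r₂ − 1/a_t)] = 5.5254 km/s.
Second burn Δv₂ = |v₂ − v_a| = 4.690 km/s.
Total Δv = Δv₁ + Δv₂ = 12.26 km/s.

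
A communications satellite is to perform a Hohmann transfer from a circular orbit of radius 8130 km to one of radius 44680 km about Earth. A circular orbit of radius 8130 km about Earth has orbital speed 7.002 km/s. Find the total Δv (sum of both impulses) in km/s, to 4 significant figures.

Δv = 3.436 km/s

From the circular-orbit relation v² = μ/r at r = 8130 km: μ = v²r = (7.002)² × 8130 = 3.98598×10^5 km³/s².
Semi-major axis of the transfer orbit: a_t = (8130 + 44680)/2 = 26405 km.
At r₁ the circular-orbit speed is v₁ = √(μ/r₁) = 7.0020 km/s.
On the transfer ellipse at r₁, vis-viva gives v_p = √[μ(2/r₁ − 1/a_t)] = 9.1083 km/s.
First burn Δv₁ = |v_p − v₁| = 2.1063 km/s.
At r₂, v₂ = √(μ/r₂) = 2.9868 km/s.
Transfer-orbit speed at r₂: v_a = √[μ(2/r₂ − 1/a_t)] = 1.6573 km/s.
Second burn Δv₂ = |v₂ − v_a| = 1.3295 km/s.
Δv = Δv₁ + Δv₂ = 2.1063 + 1.3295 = 3.436 km/s.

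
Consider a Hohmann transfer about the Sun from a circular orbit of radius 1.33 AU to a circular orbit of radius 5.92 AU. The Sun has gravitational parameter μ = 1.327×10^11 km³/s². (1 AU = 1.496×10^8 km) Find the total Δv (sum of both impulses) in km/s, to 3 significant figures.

In km: r₁ = 1.33 × 1.496×10^8 = 1.98968×10^8 km; r₂ = 5.92 × 1.496×10^8 = 8.85632×10^8 km.
Semi-major axis of the transfer orbit: a_t = (1.98968×10^8 + 8.85632×10^8)/2 = 5.423×10^8 km.
At r₁ the circular-orbit speed is v₁ = √(μ/r₁) = 25.825 km/s.
On the transfer ellipse at r₁, v² = μ(2/r − 1/a) gives v_p = √[μ(2/r₁ − 1/a_t)] = 33.003 km/s.
First burn Δv₁ = |v_p − v₁| = 7.178 km/s.
Circular speed at r₂: v₂ = √(μ/r₂) = 12.24 km/s.
Transfer-orbit speed at r₂: v_a = √[μ(2/r₂ − 1/a_t)] = 7.414 km/s.
Second burn Δv₂ = |v₂ − v_a| = 4.826 km/s.
Δv = Δv₁ + Δv₂ = 7.178 + 4.826 = 12.00 km/s.

Δv = 12.0 km/s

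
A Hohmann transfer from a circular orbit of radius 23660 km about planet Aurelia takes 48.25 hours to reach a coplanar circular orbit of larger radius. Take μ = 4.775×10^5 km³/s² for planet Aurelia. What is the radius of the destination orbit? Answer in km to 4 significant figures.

r₂ = 2.032×10^5 km

Transfer time t = 48.25 hours = 1.737×10^5 s, and t = π√(a_t³/μ).
So a_t = (μ t²/π²)^(1/3) = (4.775×10^5 × (1.737×10^5)² / π²)^(1/3) = 1.1344×10^5 km.
Since a_t = (r₁ + r₂)/2, r₂ = 2a_t − r₁ = 2×1.1344×10^5 − 23660 = 2.0322×10^5 km.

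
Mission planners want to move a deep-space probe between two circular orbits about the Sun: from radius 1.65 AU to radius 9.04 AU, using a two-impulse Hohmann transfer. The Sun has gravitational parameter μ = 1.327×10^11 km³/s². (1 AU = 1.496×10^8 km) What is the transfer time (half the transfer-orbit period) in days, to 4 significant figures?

t = 2257 days

In km: r₁ = 1.65 × 1.496×10^8 = 2.4684×10^8 km; r₂ = 9.04 × 1.496×10^8 = 1.352384×10^9 km.
Semi-major axis of the transfer orbit: a_t = (2.4684×10^8 + 1.352384×10^9)/2 = 7.99612×10^8 km.
By Kepler's third law the transfer-orbit period is T = 2π√(a_t³/μ), so t = T/2 = 1.950×10^8 s.
Converting: 1.950×10^8 s ÷ 86400 s/day = 2257 days.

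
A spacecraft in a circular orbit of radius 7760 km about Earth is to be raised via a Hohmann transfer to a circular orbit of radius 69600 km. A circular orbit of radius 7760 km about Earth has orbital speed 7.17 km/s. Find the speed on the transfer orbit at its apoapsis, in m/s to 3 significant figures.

v = 1070 m/s

From the circular-orbit relation v² = μ/r at r = 7760 km: μ = v²r = (7.17)² × 7760 = 3.98933×10^5 km³/s².
Semi-major axis of the transfer orbit: a_t = (7760 + 69600)/2 = 38680 km.
The apoapsis of the transfer ellipse is at r = 69600 km.
Vis-viva: v = √[μ(2/r − 1/a_t)] = √[3.98933×10^5 × (2/69600 − 1/38680)] = 1.072 km/s.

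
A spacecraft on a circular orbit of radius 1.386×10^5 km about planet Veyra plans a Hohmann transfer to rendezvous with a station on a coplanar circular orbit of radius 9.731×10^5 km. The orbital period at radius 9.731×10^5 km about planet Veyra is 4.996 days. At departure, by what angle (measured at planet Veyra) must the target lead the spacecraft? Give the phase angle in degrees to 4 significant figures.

From Kepler's third law T² = 4π²r³/μ at r = 9.731×10^5 km, T = 4.996 days = 4.996 × 86400 s = 4.316544×10^5 s: μ = 4π²r³/T² = 1.95236×10^8 km³/s².
Transfer-ellipse semi-major axis a_t = (r₁ + r₂)/2 = (1.386×10^5 + 9.731×10^5)/2 = 5.5585×10^5 km.
The half-period of the transfer ellipse is t = π√(a_t³/μ) = 93176 s.
The target's mean motion on its circular orbit is ω₂ = √(μ/r₂³) = 1.4556×10^-5 rad/s.
Angle swept by the target during transfer: ω₂·t = 1.3563 rad = 77.71°.
The spacecraft traverses 180° on the transfer ellipse, so the target must lead by 180° − 77.71° = 102.3°.

φ = 102.3°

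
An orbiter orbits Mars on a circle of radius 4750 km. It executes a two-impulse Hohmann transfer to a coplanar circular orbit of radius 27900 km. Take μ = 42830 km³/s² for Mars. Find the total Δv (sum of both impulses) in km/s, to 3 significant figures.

Semi-major axis of the transfer orbit: a_t = (4750 + 27900)/2 = 16325 km.
At r₁ the circular-orbit speed is v₁ = √(μ/r₁) = 3.00281 km/s.
On the transfer ellipse at r₁, vis-viva gives v_p = √[μ(2/r₁ − 1/a_t)] = 3.92557 km/s.
First burn Δv₁ = |v_p − v₁| = 0.92276 km/s.
Circular speed at r₂: v₂ = √(μ/r₂) = 1.2390 km/s.
Transfer-orbit speed at r₂: v_a = √[μ(2/r₂ − 1/a_t)] = 0.66833 km/s.
Second burn Δv₂ = |v₂ − v_a| = 0.57067 km/s.
Δv = Δv₁ + Δv₂ = 0.92276 + 0.57067 = 1.493 km/s.

Δv = 1.49 km/s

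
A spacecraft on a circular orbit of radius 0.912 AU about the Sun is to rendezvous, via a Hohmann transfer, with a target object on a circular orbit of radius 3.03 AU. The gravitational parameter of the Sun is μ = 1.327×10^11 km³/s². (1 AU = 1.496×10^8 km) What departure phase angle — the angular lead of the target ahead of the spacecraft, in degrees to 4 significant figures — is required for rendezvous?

φ = 85.56°

In km: r₁ = 0.912 × 1.496×10^8 = 1.364352×10^8 km; r₂ = 3.03 × 1.496×10^8 = 4.53288×10^8 km.
Transfer-ellipse semi-major axis a_t = (r₁ + r₂)/2 = (1.364352×10^8 + 4.53288×10^8)/2 = 2.948616×10^8 km.
Transfer time t = π√(a_t³/μ) = 4.3666×10^7 s.
The target's mean motion on its circular orbit is ω₂ = √(μ/r₂³) = 3.7746×10^-8 rad/s.
Angle swept by the target during transfer: ω₂·t = 1.64822 rad = 94.44°.
The spacecraft traverses 180° on the transfer ellipse, so the target must lead by 180° − 94.44° = 85.56°.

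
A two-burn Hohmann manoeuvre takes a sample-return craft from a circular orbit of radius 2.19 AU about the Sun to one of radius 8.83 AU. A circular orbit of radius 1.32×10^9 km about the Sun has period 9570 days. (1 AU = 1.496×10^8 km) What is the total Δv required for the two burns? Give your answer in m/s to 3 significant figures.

Δv = 9060 m/s

From Kepler's third law T² = 4π²r³/μ at r = 1.32×10^9 km, T = 9570 days = 9570 × 86400 s = 8.26848×10^8 s: μ = 4π²r³/T² = 1.32810×10^11 km³/s².
In km: r₁ = 2.19 × 1.496×10^8 = 3.27624×10^8 km; r₂ = 8.83 × 1.496×10^8 = 1.320968×10^9 km.
The Hohmann ellipse has a_t = (r₁ + r₂)/2 = 8.24296×10^8 km.
Circular speed at r₁: v₁ = √(μ/r₁) = √(1.32810×10^11/3.27624×10^8) = 20.1339 km/s.
On the transfer ellipse at r₁, vis-viva gives v_p = √[μ(2/r₁ − 1/a_t)] = 25.4878 km/s.
First burn Δv₁ = |v_p − v₁| = 5.3539 km/s.
At r₂, v₂ = √(μ/r₂) = 10.02695 km/s.
Transfer-orbit speed at r₂: v_a = √[μ(2/r₂ − 1/a_t)] = 6.321428 km/s.
Second burn Δv₂ = |v₂ − v_a| = 3.7055 km/s.
Δv = Δv₁ + Δv₂ = 5.3539 + 3.7055 = 9.059 km/s.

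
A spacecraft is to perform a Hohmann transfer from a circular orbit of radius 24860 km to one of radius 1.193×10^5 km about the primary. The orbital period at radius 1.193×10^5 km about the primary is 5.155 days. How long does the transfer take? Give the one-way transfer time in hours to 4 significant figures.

t = 29.05 hours

From Kepler's third law T² = 4π²r³/μ at r = 1.193×10^5 km, T = 5.155 days = 5.155 × 86400 s = 4.45392×10^5 s: μ = 4π²r³/T² = 3.37906×10^5 km³/s².
Transfer-ellipse semi-major axis a_t = (r₁ + r₂)/2 = (24860 + 1.193×10^5)/2 = 72080 km.
Transfer time t = π√(a_t³/μ) = π√((72080)³ / 3.37906×10^5) = 1.0459×10^5 s.
Converting: 1.0459×10^5 s ÷ 3600 s/hour = 29.05 hours.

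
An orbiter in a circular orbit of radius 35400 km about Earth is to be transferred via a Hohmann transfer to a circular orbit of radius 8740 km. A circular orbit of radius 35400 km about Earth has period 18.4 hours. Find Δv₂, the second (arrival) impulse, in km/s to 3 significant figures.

From Kepler's third law T² = 4π²r³/μ at r = 35400 km, T = 18.4 hours = 18.4 × 3600 s = 66240 s: μ = 4π²r³/T² = 3.99143×10^5 km³/s².
Semi-major axis of the transfer orbit: a_t = (35400 + 8740)/2 = 22070 km.
On the circular orbit at r = 8740 km, v_c = √(μ/r) = 6.758 km/s.
Transfer-orbit speed at the same r (vis-viva, a = a_t): v_t = √[μ(2/r − 1/a_t)] = 8.559 km/s.
Δv₂ = |v_t − v_c| = |8.559 − 6.758| = 1.801 km/s.

Δv₂ = 1.80 km/s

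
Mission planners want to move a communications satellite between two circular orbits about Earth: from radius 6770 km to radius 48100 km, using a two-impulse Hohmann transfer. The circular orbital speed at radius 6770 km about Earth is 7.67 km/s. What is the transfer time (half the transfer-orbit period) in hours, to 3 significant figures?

t = 6.28 hours

From the circular-orbit relation v² = μ/r at r = 6770 km: μ = v²r = (7.67)² × 6770 = 3.98272×10^5 km³/s².
The Hohmann ellipse has a_t = (r₁ + r₂)/2 = 27435 km.
Half the transfer-orbit period gives t = π√(a_t³/μ) = 22620 s.
Converting: 22620 s ÷ 3600 s/hour = 6.28 hours.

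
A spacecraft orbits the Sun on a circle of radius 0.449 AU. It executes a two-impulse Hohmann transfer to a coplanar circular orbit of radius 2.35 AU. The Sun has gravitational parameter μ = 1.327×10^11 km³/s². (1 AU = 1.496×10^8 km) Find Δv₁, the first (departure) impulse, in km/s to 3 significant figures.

Δv₁ = 13.1 km/s

In km: r₁ = 0.449 × 1.496×10^8 = 6.71704×10^7 km; r₂ = 2.35 × 1.496×10^8 = 3.5156×10^8 km.
Transfer-ellipse semi-major axis a_t = (r₁ + r₂)/2 = (6.71704×10^7 + 3.5156×10^8)/2 = 2.093652×10^8 km.
Circular speed at r = 6.71704×10^7 km: v_c = √(μ/r) = 44.45 km/s.
Vis-viva on the transfer ellipse at r = 6.71704×10^7 km gives v_t = √[μ(2/r − 1/a_t)] = 57.60 km/s.
Δv₁ = |v_t − v_c| = |57.60 − 44.45| = 13.15 km/s.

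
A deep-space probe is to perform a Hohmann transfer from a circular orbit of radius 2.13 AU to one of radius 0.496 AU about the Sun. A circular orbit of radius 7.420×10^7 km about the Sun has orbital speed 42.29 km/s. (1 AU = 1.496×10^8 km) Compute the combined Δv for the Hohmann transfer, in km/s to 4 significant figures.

Δv = 19.44 km/s

From the circular-orbit relation v² = μ/r at r = 7.420×10^7 km: μ = v²r = (42.29)² × 7.420×10^7 = 1.32703×10^11 km³/s².
In km: r₁ = 2.13 × 1.496×10^8 = 3.18648×10^8 km; r₂ = 0.496 × 1.496×10^8 = 7.42016×10^7 km.
Semi-major axis of the transfer orbit: a_t = (3.18648×10^8 + 7.42016×10^7)/2 = 1.964248×10^8 km.
Circular speed at r₁: v₁ = √(μ/r₁) = √(1.32703×10^11/3.18648×10^8) = 20.4072 km/s.
Transfer-orbit speed at r₁ (v² = μ(2/r − 1/a)): v_a = √[μ(2/r₁ − 1/a_t)] = 12.5427 km/s.
First burn Δv₁ = |v_a − v₁| = 7.8645 km/s.
At r₂, v₂ = √(μ/r₂) = 42.290 km/s.
Transfer-orbit speed at r₂: v_p = √[μ(2/r₂ − 1/a_t)] = 53.863 km/s.
Second burn Δv₂ = |v₂ − v_p| = 11.573 km/s.
Δv = Δv₁ + Δv₂ = 7.8645 + 11.573 = 19.44 km/s.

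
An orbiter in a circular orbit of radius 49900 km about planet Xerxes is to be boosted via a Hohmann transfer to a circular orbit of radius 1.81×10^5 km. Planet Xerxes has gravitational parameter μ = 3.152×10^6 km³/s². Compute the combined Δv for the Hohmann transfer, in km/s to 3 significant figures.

Semi-major axis of the transfer orbit: a_t = (49900 + 1.810×10^5)/2 = 1.1545×10^5 km.
Circular speed at r₁: v₁ = √(μ/r₁) = √(3.152×10^6/49900) = 7.9477 km/s.
Transfer-orbit speed at r₁ (v² = μ(2/r − 1/a)): v_p = √[μ(2/r₁ − 1/a_t)] = 9.9514 km/s.
First burn Δv₁ = |v_p − v₁| = 2.0037 km/s.
Circular speed at r₂: v₂ = √(μ/r₂) = 4.17305 km/s.
Transfer-orbit speed at r₂: v_a = √[μ(2/r₂ − 1/a_t)] = 2.74351 km/s.
Second burn Δv₂ = |v₂ − v_a| = 1.4295 km/s.
Total Δv = Δv₁ + Δv₂ = 3.433 km/s.

Δv = 3.43 km/s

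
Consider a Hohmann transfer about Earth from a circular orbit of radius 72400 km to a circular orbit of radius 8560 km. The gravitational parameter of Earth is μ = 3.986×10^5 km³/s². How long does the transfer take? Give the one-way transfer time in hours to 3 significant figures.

t = 11.3 hours

Semi-major axis of the transfer orbit: a_t = (72400 + 8560)/2 = 40480 km.
Half the transfer-orbit period gives t = π√(a_t³/μ) = 40530 s.
Converting: 40530 s ÷ 3600 s/hour = 11.3 hours.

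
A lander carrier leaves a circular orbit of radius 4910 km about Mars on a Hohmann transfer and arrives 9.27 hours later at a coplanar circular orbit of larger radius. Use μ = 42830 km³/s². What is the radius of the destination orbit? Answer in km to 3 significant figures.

r₂ = 28900 km

Transfer time t = 9.27 hours = 33372 s, and t = π√(a_t³/μ).
So a_t = (μ t²/π²)^(1/3) = (42830 × (33372)² / π²)^(1/3) = 16907 km.
Since a_t = (r₁ + r₂)/2, r₂ = 2a_t − r₁ = 2×16907 − 4910 = 28904 km.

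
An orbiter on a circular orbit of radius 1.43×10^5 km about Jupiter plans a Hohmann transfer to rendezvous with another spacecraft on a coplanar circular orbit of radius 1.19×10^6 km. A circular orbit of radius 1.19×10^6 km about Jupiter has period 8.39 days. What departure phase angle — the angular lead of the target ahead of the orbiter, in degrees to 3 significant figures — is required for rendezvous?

From Kepler's third law T² = 4π²r³/μ at r = 1.19×10^6 km, T = 8.39 days = 8.39 × 86400 s = 7.24896×10^5 s: μ = 4π²r³/T² = 1.26605×10^8 km³/s².
Semi-major axis of the transfer orbit: a_t = (1.430×10^5 + 1.190×10^6)/2 = 6.665×10^5 km.
The half-period of the transfer ellipse is t = π√(a_t³/μ) = 1.5192×10^5 s.
The target's mean motion on its circular orbit is ω₂ = √(μ/r₂³) = 8.6677×10^-6 rad/s.
Angle swept by the target during transfer: ω₂·t = 1.3168 rad = 75.45°.
Arrival is 180° from departure on the ellipse, so φ = 180° − 75.45° = 105°.

φ = 105°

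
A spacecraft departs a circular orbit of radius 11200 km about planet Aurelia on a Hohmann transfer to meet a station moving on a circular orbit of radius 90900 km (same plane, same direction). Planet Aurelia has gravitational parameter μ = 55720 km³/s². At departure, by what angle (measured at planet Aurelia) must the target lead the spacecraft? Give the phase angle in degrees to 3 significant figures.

Semi-major axis of the transfer orbit: a_t = (11200 + 90900)/2 = 51050 km.
The half-period of the transfer ellipse is t = π√(a_t³/μ) = 1.5351×10^5 s.
The target's mean motion on its circular orbit is ω₂ = √(μ/r₂³) = 8.6131×10^-6 rad/s.
Angle swept by the target during transfer: ω₂·t = 1.3222 rad = 75.76°.
Arrival is 180° from departure on the ellipse, so φ = 180° − 75.76° = 104°.

φ = 104°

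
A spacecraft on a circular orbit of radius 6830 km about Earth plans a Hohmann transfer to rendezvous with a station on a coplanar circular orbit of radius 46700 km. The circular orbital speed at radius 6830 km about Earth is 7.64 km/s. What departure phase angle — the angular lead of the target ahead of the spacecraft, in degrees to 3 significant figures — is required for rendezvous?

From the circular-orbit relation v² = μ/r at r = 6830 km: μ = v²r = (7.64)² × 6830 = 3.98664×10^5 km³/s².
The Hohmann ellipse has a_t = (r₁ + r₂)/2 = 26765 km.
The half-period of the transfer ellipse is t = π√(a_t³/μ) = 21787 s.
The target's mean motion on its circular orbit is ω₂ = √(μ/r₂³) = 6.2565×10^-5 rad/s.
Angle swept by the target during transfer: ω₂·t = 1.3631 rad = 78.10°.
The spacecraft traverses 180° on the transfer ellipse, so the target must lead by 180° − 78.10° = 102°.

φ = 102°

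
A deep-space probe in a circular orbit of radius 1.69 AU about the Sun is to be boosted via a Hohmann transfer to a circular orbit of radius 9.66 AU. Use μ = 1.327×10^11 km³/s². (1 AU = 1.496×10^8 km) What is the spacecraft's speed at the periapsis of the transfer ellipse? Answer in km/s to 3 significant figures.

In km: r₁ = 1.69 × 1.496×10^8 = 2.52824×10^8 km; r₂ = 9.66 × 1.496×10^8 = 1.445136×10^9 km.
The Hohmann ellipse has a_t = (r₁ + r₂)/2 = 8.4898×10^8 km.
At periapsis, r = 2.52824×10^8 km.
From the vis-viva equation, v = √[μ(2/r − 1/a_t)] = 29.89 km/s.

v = 29.9 km/s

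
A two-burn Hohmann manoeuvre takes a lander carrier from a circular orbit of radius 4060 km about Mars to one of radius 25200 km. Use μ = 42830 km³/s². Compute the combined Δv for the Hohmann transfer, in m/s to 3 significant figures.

The Hohmann ellipse has a_t = (r₁ + r₂)/2 = 14630 km.
Circular speed at r₁: v₁ = √(μ/r₁) = √(42830/4060) = 3.248 km/s.
On the transfer ellipse at r₁, vis-viva equation gives v_p = √[μ(2/r₁ − 1/a_t)] = 4.263 km/s.
First burn Δv₁ = |v_p − v₁| = 1.015 km/s.
Circular speed at r₂: v₂ = √(μ/r₂) = 1.3037 km/s.
Transfer-orbit speed at r₂: v_a = √[μ(2/r₂ − 1/a_t)] = 0.68678 km/s.
Second burn Δv₂ = |v₂ − v_a| = 0.6169 km/s.
Δv = Δv₁ + Δv₂ = 1.015 + 0.6169 = 1.632 km/s.

Δv = 1630 m/s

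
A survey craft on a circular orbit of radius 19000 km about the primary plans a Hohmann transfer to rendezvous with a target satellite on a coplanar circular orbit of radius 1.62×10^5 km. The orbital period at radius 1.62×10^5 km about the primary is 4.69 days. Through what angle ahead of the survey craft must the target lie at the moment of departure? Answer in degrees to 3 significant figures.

φ = 105°

From Kepler's third law T² = 4π²r³/μ at r = 1.62×10^5 km, T = 4.69 days = 4.69 × 86400 s = 4.05216×10^5 s: μ = 4π²r³/T² = 1.02219×10^6 km³/s².
The Hohmann ellipse has a_t = (r₁ + r₂)/2 = 90500 km.
The half-period of the transfer ellipse is t = π√(a_t³/μ) = 84597.4 s.
Target angular speed ω₂ = √(μ/r₂³) = 1.55058×10^-5 rad/s.
Angle swept by the target during transfer: ω₂·t = 1.31175 rad = 75.16°.
The survey craft traverses 180° on the transfer ellipse, so the target must lead by 180° − 75.16° = 105°.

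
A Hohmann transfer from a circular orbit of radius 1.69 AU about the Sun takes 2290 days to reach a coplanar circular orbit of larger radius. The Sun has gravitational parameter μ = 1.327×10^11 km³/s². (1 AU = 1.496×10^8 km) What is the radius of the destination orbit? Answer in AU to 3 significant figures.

In km: r₁ = 1.69 × 1.496×10^8 = 2.52824×10^8 km.
Transfer time t = 2290 days = 1.97856×10^8 s, and t = π√(a_t³/μ).
So a_t = (μ t²/π²)^(1/3) = (1.327×10^11 × (1.97856×10^8)² / π²)^(1/3) = 8.0740×10^8 km.
Since a_t = (r₁ + r₂)/2, r₂ = 2a_t − r₁ = 2×8.0740×10^8 − 2.52824×10^8 = 1.361976×10^9 km.
In AU: r₂ = 1.361976×10^9 / 1.496×10^8 = 9.10 AU.

r₂ = 9.10 AU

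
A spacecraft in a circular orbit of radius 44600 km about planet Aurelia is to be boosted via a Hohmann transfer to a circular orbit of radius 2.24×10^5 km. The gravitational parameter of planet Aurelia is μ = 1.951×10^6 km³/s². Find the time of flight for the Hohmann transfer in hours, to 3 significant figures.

t = 30.7 hours

Transfer-ellipse semi-major axis a_t = (r₁ + r₂)/2 = (44600 + 2.240×10^5)/2 = 1.343×10^5 km.
By Kepler's third law the transfer-orbit period is T = 2π√(a_t³/μ), so t = T/2 = 1.10697×10^5 s.
Converting: 1.10697×10^5 s ÷ 3600 s/hour = 30.7 hours.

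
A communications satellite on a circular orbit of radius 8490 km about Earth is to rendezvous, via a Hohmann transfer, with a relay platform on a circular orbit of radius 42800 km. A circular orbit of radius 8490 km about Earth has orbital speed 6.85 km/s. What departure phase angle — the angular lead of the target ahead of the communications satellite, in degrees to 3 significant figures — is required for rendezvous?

φ = 96.5°

From the circular-orbit relation v² = μ/r at r = 8490 km: μ = v²r = (6.85)² × 8490 = 3.98372×10^5 km³/s².
Transfer-ellipse semi-major axis a_t = (r₁ + r₂)/2 = (8490 + 42800)/2 = 25645 km.
Transfer time t = π√(a_t³/μ) = 20441 s.
The target's mean motion on its circular orbit is ω₂ = √(μ/r₂³) = 7.1282×10^-5 rad/s.
Angle swept by the target during transfer: ω₂·t = 1.4571 rad = 83.49°.
Arrival is 180° from departure on the ellipse, so φ = 180° − 83.49° = 96.5°.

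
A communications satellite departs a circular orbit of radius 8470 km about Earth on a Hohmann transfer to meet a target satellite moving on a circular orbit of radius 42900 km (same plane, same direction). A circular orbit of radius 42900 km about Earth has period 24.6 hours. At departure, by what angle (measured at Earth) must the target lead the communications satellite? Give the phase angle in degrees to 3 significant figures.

From Kepler's third law T² = 4π²r³/μ at r = 42900 km, T = 24.6 hours = 24.6 × 3600 s = 88560 s: μ = 4π²r³/T² = 3.97426×10^5 km³/s².
The Hohmann ellipse has a_t = (r₁ + r₂)/2 = 25685 km.
The half-period of the transfer ellipse is t = π√(a_t³/μ) = 20514 s.
Target angular speed ω₂ = √(μ/r₂³) = 7.0948×10^-5 rad/s.
Angle swept by the target during transfer: ω₂·t = 1.4554 rad = 83.39°.
The communications satellite traverses 180° on the transfer ellipse, so the target must lead by 180° − 83.39° = 96.6°.

φ = 96.6°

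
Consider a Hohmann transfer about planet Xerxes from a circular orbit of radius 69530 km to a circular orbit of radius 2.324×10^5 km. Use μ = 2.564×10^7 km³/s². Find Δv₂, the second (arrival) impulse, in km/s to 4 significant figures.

Semi-major axis of the transfer orbit: a_t = (69530 + 2.324×10^5)/2 = 1.50965×10^5 km.
Circular speed at r = 2.324×10^5 km: v_c = √(μ/r) = 10.5037 km/s.
Vis-viva on the transfer ellipse at r = 2.324×10^5 km gives v_t = √[μ(2/r − 1/a_t)] = 7.12835 km/s.
Δv₂ = |v_t − v_c| = |7.12835 − 10.5037| = 3.375 km/s.

Δv₂ = 3.375 km/s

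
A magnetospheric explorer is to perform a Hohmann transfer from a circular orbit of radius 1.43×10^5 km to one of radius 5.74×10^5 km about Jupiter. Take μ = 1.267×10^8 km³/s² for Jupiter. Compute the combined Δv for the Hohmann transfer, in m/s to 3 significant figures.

Δv = 13400 m/s

Semi-major axis of the transfer orbit: a_t = (1.430×10^5 + 5.740×10^5)/2 = 3.585×10^5 km.
At r₁ the circular-orbit speed is v₁ = √(μ/r₁) = 29.766 km/s.
On the transfer ellipse at r₁, vis-viva gives v_p = √[μ(2/r₁ − 1/a_t)] = 37.664 km/s.
First burn Δv₁ = |v_p − v₁| = 7.898 km/s.
At r₂, v₂ = √(μ/r₂) = 14.857 km/s.
Transfer-orbit speed at r₂: v_a = √[μ(2/r₂ − 1/a_t)] = 9.3833 km/s.
Second burn Δv₂ = |v₂ − v_a| = 5.474 km/s.
Total Δv = Δv₁ + Δv₂ = 13.37 km/s.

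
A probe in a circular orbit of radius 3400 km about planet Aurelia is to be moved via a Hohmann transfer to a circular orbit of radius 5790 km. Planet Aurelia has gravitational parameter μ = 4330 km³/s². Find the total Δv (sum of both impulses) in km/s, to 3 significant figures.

Δv = 0.259 km/s

Semi-major axis of the transfer orbit: a_t = (3400 + 5790)/2 = 4595 km.
At r₁ the circular-orbit speed is v₁ = √(μ/r₁) = 1.1285 km/s.
Transfer-orbit speed at r₁ (vis-viva equation): v_p = √[μ(2/r₁ − 1/a_t)] = 1.2668 km/s.
First burn Δv₁ = |v_p − v₁| = 0.1383 km/s.
Circular speed at r₂: v₂ = √(μ/r₂) = 0.8648 km/s.
Transfer-orbit speed at r₂: v_a = √[μ(2/r₂ − 1/a_t)] = 0.7439 km/s.
Second burn Δv₂ = |v₂ − v_a| = 0.1209 km/s.
Δv = Δv₁ + Δv₂ = 0.1383 + 0.1209 = 0.2592 km/s.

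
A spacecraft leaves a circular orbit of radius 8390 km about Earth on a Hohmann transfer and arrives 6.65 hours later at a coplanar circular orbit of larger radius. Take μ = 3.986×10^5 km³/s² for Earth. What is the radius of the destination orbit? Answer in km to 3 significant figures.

r₂ = 48600 km

Transfer time t = 6.65 hours = 23940 s, and t = π√(a_t³/μ).
So a_t = (μ t²/π²)^(1/3) = (3.986×10^5 × (23940)² / π²)^(1/3) = 28499 km.
Since a_t = (r₁ + r₂)/2, r₂ = 2a_t − r₁ = 2×28499 − 8390 = 48608 km.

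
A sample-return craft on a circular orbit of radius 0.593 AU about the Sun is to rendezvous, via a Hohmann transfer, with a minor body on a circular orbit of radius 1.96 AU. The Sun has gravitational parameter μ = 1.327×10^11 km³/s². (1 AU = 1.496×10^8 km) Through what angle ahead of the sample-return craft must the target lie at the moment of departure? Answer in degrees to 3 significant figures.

φ = 85.4°

In km: r₁ = 0.593 × 1.496×10^8 = 8.87128×10^7 km; r₂ = 1.96 × 1.496×10^8 = 2.93216×10^8 km.
Transfer-ellipse semi-major axis a_t = (r₁ + r₂)/2 = (8.87128×10^7 + 2.93216×10^8)/2 = 1.909644×10^8 km.
Transfer time t = π√(a_t³/μ) = 2.276×10^7 s.
Target angular speed ω₂ = √(μ/r₂³) = 7.255×10^-8 rad/s.
Angle swept by the target during transfer: ω₂·t = 1.6512 rad = 94.61°.
Arrival is 180° from departure on the ellipse, so φ = 180° − 94.61° = 85.4°.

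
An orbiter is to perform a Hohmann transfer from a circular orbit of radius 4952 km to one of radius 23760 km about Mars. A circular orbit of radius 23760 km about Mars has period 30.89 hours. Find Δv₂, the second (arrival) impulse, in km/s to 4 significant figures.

Δv₂ = 0.5540 km/s

From Kepler's third law T² = 4π²r³/μ at r = 23760 km, T = 30.89 hours = 30.89 × 3600 s = 1.11204×10^5 s: μ = 4π²r³/T² = 42821.1 km³/s².
Semi-major axis of the transfer orbit: a_t = (4952 + 23760)/2 = 14356 km.
Circular speed at r = 23760 km: v_c = √(μ/r) = 1.3425 km/s.
Transfer-orbit speed at the same r (vis-viva, a = a_t): v_t = √[μ(2/r − 1/a_t)] = 0.78846 km/s.
Δv₂ = |v_t − v_c| = |0.78846 − 1.3425| = 0.5540 km/s.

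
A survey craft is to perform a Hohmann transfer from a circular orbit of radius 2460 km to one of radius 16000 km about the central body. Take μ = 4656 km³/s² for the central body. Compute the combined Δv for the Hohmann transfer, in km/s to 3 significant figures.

Δv = 0.697 km/s

Transfer-ellipse semi-major axis a_t = (r₁ + r₂)/2 = (2460 + 16000)/2 = 9230 km.
Circular speed at r₁: v₁ = √(μ/r₁) = √(4656/2460) = 1.37575 km/s.
On the transfer ellipse at r₁, vis-viva equation gives v_p = √[μ(2/r₁ − 1/a_t)] = 1.81133 km/s.
First burn Δv₁ = |v_p − v₁| = 0.43558 km/s.
At r₂, v₂ = √(μ/r₂) = 0.53944 km/s.
Transfer-orbit speed at r₂: v_a = √[μ(2/r₂ − 1/a_t)] = 0.27849 km/s.
Second burn Δv₂ = |v₂ − v_a| = 0.26095 km/s.
Δv = Δv₁ + Δv₂ = 0.43558 + 0.26095 = 0.6965 km/s.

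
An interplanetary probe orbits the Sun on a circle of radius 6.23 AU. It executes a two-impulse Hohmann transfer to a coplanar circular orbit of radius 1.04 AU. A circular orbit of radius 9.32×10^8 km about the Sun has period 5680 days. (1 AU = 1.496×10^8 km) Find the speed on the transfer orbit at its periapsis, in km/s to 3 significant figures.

From Kepler's third law T² = 4π²r³/μ at r = 9.32×10^8 km, T = 5680 days = 5680 × 86400 s = 4.90752×10^8 s: μ = 4π²r³/T² = 1.32704×10^11 km³/s².
In km: r₁ = 6.23 × 1.496×10^8 = 9.32008×10^8 km; r₂ = 1.04 × 1.496×10^8 = 1.55584×10^8 km.
Transfer-ellipse semi-major axis a_t = (r₁ + r₂)/2 = (9.32008×10^8 + 1.55584×10^8)/2 = 5.43796×10^8 km.
The periapsis of the transfer ellipse is at r = 1.55584×10^8 km.
Vis-viva: v = √[μ(2/r − 1/a_t)] = √[1.32704×10^11 × (2/1.55584×10^8 − 1/5.43796×10^8)] = 38.23 km/s.

v = 38.2 km/s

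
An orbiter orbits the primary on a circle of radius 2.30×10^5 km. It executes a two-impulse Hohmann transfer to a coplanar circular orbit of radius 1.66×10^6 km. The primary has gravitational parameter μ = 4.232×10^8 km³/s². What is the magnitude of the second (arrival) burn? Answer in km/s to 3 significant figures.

Δv₂ = 8.09 km/s

Semi-major axis of the transfer orbit: a_t = (2.300×10^5 + 1.660×10^6)/2 = 9.450×10^5 km.
On the circular orbit at r = 1.660×10^6 km, v_c = √(μ/r) = 15.967 km/s.
Vis-viva on the transfer ellipse at r = 1.660×10^6 km gives v_t = √[μ(2/r − 1/a_t)] = 7.8771 km/s.
Δv₂ = |v_t − v_c| = |7.8771 − 15.967| = 8.090 km/s.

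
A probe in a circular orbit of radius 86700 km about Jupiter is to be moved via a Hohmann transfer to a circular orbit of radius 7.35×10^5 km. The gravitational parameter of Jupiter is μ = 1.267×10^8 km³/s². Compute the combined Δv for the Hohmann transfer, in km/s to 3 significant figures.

Transfer-ellipse semi-major axis a_t = (r₁ + r₂)/2 = (86700 + 7.350×10^5)/2 = 4.1085×10^5 km.
Circular speed at r₁: v₁ = √(μ/r₁) = √(1.267×10^8/86700) = 38.23 km/s.
On the transfer ellipse at r₁, vis-viva gives v_p = √[μ(2/r₁ − 1/a_t)] = 51.13 km/s.
First burn Δv₁ = |v_p − v₁| = 12.90 km/s.
Circular speed at r₂: v₂ = √(μ/r₂) = 13.129 km/s.
Transfer-orbit speed at r₂: v_a = √[μ(2/r₂ − 1/a_t)] = 6.0313 km/s.
Second burn Δv₂ = |v₂ − v_a| = 7.098 km/s.
Δv = Δv₁ + Δv₂ = 12.90 + 7.098 = 20.00 km/s.

Δv = 20.0 km/s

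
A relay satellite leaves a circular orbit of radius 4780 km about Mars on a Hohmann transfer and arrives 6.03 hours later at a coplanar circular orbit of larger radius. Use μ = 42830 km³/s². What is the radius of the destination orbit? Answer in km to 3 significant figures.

Transfer time t = 6.03 hours = 21708 s, and t = π√(a_t³/μ).
So a_t = (μ t²/π²)^(1/3) = (42830 × (21708)² / π²)^(1/3) = 12693 km.
Since a_t = (r₁ + r₂)/2, r₂ = 2a_t − r₁ = 2×12693 − 4780 = 20606 km.

r₂ = 20600 km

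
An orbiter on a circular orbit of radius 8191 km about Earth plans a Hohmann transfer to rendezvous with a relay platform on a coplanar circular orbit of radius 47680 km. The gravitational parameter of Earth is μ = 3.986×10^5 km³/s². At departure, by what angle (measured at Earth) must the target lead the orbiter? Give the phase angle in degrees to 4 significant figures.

φ = 99.28°

Semi-major axis of the transfer orbit: a_t = (8191 + 47680)/2 = 27935.5 km.
Transfer time t = π√(a_t³/μ) = 23234 s.
Target angular speed ω₂ = √(μ/r₂³) = 6.0641×10^-5 rad/s.
Angle swept by the target during transfer: ω₂·t = 1.4089 rad = 80.72°.
The orbiter traverses 180° on the transfer ellipse, so the target must lead by 180° − 80.72° = 99.28°.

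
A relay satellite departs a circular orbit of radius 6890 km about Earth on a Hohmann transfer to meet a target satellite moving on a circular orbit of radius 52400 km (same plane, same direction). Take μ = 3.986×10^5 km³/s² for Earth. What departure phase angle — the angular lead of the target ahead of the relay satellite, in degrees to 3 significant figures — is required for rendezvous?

φ = 103°

Transfer-ellipse semi-major axis a_t = (r₁ + r₂)/2 = (6890 + 52400)/2 = 29645 km.
The half-period of the transfer ellipse is t = π√(a_t³/μ) = 25400 s.
Target angular speed ω₂ = √(μ/r₂³) = 5.263×10^-5 rad/s.
Angle swept by the target during transfer: ω₂·t = 1.337 rad = 76.60°.
The relay satellite traverses 180° on the transfer ellipse, so the target must lead by 180° − 76.60° = 103°.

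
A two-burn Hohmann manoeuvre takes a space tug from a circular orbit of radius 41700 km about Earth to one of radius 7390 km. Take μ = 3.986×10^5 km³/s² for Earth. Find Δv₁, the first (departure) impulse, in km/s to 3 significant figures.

Transfer-ellipse semi-major axis a_t = (r₁ + r₂)/2 = (41700 + 7390)/2 = 24545 km.
Circular speed at r = 41700 km: v_c = √(μ/r) = 3.0917 km/s.
Vis-viva on the transfer ellipse at r = 41700 km gives v_t = √[μ(2/r − 1/a_t)] = 1.6965 km/s.
Δv₁ = |v_t − v_c| = |1.6965 − 3.0917| = 1.395 km/s.

Δv₁ = 1.40 km/s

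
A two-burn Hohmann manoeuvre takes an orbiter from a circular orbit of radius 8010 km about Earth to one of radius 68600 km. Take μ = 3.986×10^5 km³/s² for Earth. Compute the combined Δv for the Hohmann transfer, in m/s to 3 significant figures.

The Hohmann ellipse has a_t = (r₁ + r₂)/2 = 38305 km.
At r₁ the circular-orbit speed is v₁ = √(μ/r₁) = 7.054 km/s.
On the transfer ellipse at r₁, vis-viva equation gives v_p = √[μ(2/r₁ − 1/a_t)] = 9.440 km/s.
First burn Δv₁ = |v_p − v₁| = 2.386 km/s.
At r₂, v₂ = √(μ/r₂) = 2.410 km/s.
Transfer-orbit speed at r₂: v_a = √[μ(2/r₂ − 1/a_t)] = 1.102 km/s.
Second burn Δv₂ = |v₂ − v_a| = 1.308 km/s.
Δv = Δv₁ + Δv₂ = 2.386 + 1.308 = 3.694 km/s.

Δv = 3690 m/s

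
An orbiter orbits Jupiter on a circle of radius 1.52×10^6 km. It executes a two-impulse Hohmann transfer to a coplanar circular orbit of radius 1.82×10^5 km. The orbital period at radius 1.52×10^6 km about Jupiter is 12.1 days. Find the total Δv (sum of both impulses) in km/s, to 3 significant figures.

From Kepler's third law T² = 4π²r³/μ at r = 1.52×10^6 km, T = 12.1 days = 12.1 × 86400 s = 1.04544×10^6 s: μ = 4π²r³/T² = 1.26851×10^8 km³/s².
Semi-major axis of the transfer orbit: a_t = (1.520×10^6 + 1.820×10^5)/2 = 8.510×10^5 km.
At r₁ the circular-orbit speed is v₁ = √(μ/r₁) = 9.1353 km/s.
Transfer-orbit speed at r₁ (vis-viva equation): v_a = √[μ(2/r₁ − 1/a_t)] = 4.2247 km/s.
First burn Δv₁ = |v_a − v₁| = 4.911 km/s.
At r₂, v₂ = √(μ/r₂) = 26.400 km/s.
Transfer-orbit speed at r₂: v_p = √[μ(2/r₂ − 1/a_t)] = 35.283 km/s.
Second burn Δv₂ = |v₂ − v_p| = 8.883 km/s.
Δv = Δv₁ + Δv₂ = 4.911 + 8.883 = 13.79 km/s.

Δv = 13.8 km/s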